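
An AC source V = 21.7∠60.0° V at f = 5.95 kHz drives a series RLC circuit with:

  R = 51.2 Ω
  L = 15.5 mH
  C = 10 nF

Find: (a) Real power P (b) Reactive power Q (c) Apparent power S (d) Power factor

Step 1 — Angular frequency: ω = 2π·f = 2π·5950 = 3.738e+04 rad/s.
Step 2 — Component impedances:
  R: Z = R = 51.2 Ω
  L: Z = jωL = j·3.738e+04·0.0155 = 0 + j579.5 Ω
  C: Z = 1/(jωC) = -j/(ω·C) = 0 - j2675 Ω
Step 3 — Series combination: Z_total = R + L + C = 51.2 - j2095 Ω = 2096∠-88.6° Ω.
Step 4 — Source phasor: V = 21.7∠60.0° V = 10.85 + j18.79 V.
Step 5 — Current: I = V / Z = -0.008837 + j0.005394 A = 0.01035∠148.6° A.
Step 6 — Complex power: S = V·I* = 0.005488 - j0.2246 VA.
Step 7 — Real power: P = Re(S) = 0.005488 W.
Step 8 — Reactive power: Q = Im(S) = -0.2246 VAR.
Step 9 — Apparent power: |S| = 0.2247 VA.
Step 10 — Power factor: PF = P/|S| = 0.02443 (leading).

(a) P = 0.005488 W  (b) Q = -0.2246 VAR  (c) S = 0.2247 VA  (d) PF = 0.02443 (leading)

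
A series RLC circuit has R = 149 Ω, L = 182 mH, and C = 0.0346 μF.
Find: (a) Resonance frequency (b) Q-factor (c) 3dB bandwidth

Step 1 — Resonance condition Im(Z)=0 gives ω₀ = 1/√(LC).
Step 2 — ω₀ = 1/√(0.182·3.46e-08) = 1.26e+04 rad/s.
Step 3 — f₀ = ω₀/(2π) = 2006 Hz.
Step 4 — Series Q: Q = ω₀L/R = 1.26e+04·0.182/149 = 15.39.
Step 5 — 3dB bandwidth: Δω = ω₀/Q = 818.7 rad/s; BW = Δω/(2π) = 130.3 Hz.

(a) f₀ = 2006 Hz  (b) Q = 15.39  (c) BW = 130.3 Hz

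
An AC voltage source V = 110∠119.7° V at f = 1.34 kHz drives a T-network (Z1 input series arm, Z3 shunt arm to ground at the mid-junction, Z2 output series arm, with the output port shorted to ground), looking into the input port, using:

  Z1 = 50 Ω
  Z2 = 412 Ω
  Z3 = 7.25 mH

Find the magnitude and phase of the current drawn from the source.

Step 1 — Angular frequency: ω = 2π·f = 2π·1340 = 8419 rad/s.
Step 2 — Component impedances:
  Z1: Z = R = 50 Ω
  Z2: Z = R = 412 Ω
  Z3: Z = jωL = j·8419·0.00725 = 0 + j61.04 Ω
Step 3 — With the output port shorted to ground, the output series arm Z2 runs from the junction to ground; the shunt arm Z3 also runs from the junction to ground. They appear in parallel: Z3 || Z2 = 8.849 + j59.73 Ω.
Step 4 — Series with input arm Z1: Z_in = Z1 + (Z3 || Z2) = 58.85 + j59.73 Ω = 83.85∠45.4° Ω.
Step 5 — Source phasor: V = 110∠119.7° V = -54.5 + j95.55 V.
Step 6 — Ohm's law: I = V / Z_total = (-54.5 + j95.55) / (58.85 + j59.73) = 0.3555 + j1.263 A.
Step 7 — Convert to polar: |I| = 1.312 A, ∠I = 74.3°.

I = 1.312∠74.3° A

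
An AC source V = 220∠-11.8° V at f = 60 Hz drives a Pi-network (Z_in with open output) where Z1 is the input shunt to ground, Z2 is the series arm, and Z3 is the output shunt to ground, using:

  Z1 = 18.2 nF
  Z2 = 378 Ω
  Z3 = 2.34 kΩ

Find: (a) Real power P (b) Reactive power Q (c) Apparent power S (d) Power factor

Step 1 — Angular frequency: ω = 2π·f = 2π·60 = 377 rad/s.
Step 2 — Component impedances:
  Z1: Z = 1/(jωC) = -j/(ω·C) = 0 - j1.457e+05 Ω
  Z2: Z = R = 378 Ω
  Z3: Z = R = 2340 Ω
Step 3 — With open output, the series arm Z2 and the output shunt Z3 appear in series to ground: Z2 + Z3 = 2718 Ω.
Step 4 — Parallel with input shunt Z1: Z_in = Z1 || (Z2 + Z3) = 2717 - j50.67 Ω = 2718∠-1.1° Ω.
Step 5 — Source phasor: V = 220∠-11.8° V = 215.4 - j44.99 V.
Step 6 — Current: I = V / Z = 0.07954 - j0.01507 A = 0.08096∠-10.7° A.
Step 7 — Complex power: S = V·I* = 17.81 - j0.3321 VA.
Step 8 — Real power: P = Re(S) = 17.81 W.
Step 9 — Reactive power: Q = Im(S) = -0.3321 VAR.
Step 10 — Apparent power: |S| = 17.81 VA.
Step 11 — Power factor: PF = P/|S| = 0.9998 (leading).

(a) P = 17.81 W  (b) Q = -0.3321 VAR  (c) S = 17.81 VA  (d) PF = 0.9998 (leading)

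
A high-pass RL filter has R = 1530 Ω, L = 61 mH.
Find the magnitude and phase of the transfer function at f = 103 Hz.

Step 1 — Angular frequency: ω = 2π·103 = 647.2 rad/s.
Step 2 — Transfer function: H(jω) = jωL/(R + jωL).
Step 3 — Numerator jωL = j·39.48; denominator R + jωL = 1530 + j39.48.
Step 4 — H = 0.0006653 + j0.02578.
Step 5 — Magnitude: |H| = 0.02579 (-31.8 dB); phase: φ = 88.5°.

|H| = 0.02579 (-31.8 dB), φ = 88.5°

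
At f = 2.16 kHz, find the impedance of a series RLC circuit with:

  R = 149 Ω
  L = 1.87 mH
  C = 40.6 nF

Step 1 — Angular frequency: ω = 2π·f = 2π·2160 = 1.357e+04 rad/s.
Step 2 — Component impedances:
  R: Z = R = 149 Ω
  L: Z = jωL = j·1.357e+04·0.00187 = 0 + j25.38 Ω
  C: Z = 1/(jωC) = -j/(ω·C) = 0 - j1815 Ω
Step 3 — Series combination: Z_total = R + L + C = 149 - j1789 Ω = 1796∠-85.2° Ω.

Z = 149 - j1789 Ω = 1796∠-85.2° Ω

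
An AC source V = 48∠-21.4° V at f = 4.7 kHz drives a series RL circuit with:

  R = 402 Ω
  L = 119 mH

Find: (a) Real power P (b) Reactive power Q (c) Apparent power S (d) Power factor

Step 1 — Angular frequency: ω = 2π·f = 2π·4700 = 2.953e+04 rad/s.
Step 2 — Component impedances:
  R: Z = R = 402 Ω
  L: Z = jωL = j·2.953e+04·0.119 = 0 + j3514 Ω
Step 3 — Series combination: Z_total = R + L = 402 + j3514 Ω = 3537∠83.5° Ω.
Step 4 — Source phasor: V = 48∠-21.4° V = 44.69 - j17.51 V.
Step 5 — Current: I = V / Z = -0.003483 - j0.01312 A = 0.01357∠-104.9° A.
Step 6 — Complex power: S = V·I* = 0.07403 + j0.6472 VA.
Step 7 — Real power: P = Re(S) = 0.07403 W.
Step 8 — Reactive power: Q = Im(S) = 0.6472 VAR.
Step 9 — Apparent power: |S| = 0.6514 VA.
Step 10 — Power factor: PF = P/|S| = 0.1137 (lagging).

(a) P = 0.07403 W  (b) Q = 0.6472 VAR  (c) S = 0.6514 VA  (d) PF = 0.1137 (lagging)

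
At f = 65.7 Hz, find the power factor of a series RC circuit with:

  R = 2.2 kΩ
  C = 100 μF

Step 1 — Angular frequency: ω = 2π·f = 2π·65.7 = 412.8 rad/s.
Step 2 — Component impedances:
  R: Z = R = 2200 Ω
  C: Z = 1/(jωC) = -j/(ω·C) = 0 - j24.22 Ω
Step 3 — Series combination: Z_total = R + C = 2200 - j24.22 Ω = 2200∠-0.6° Ω.
Step 4 — Power factor: PF = cos(φ) = Re(Z)/|Z| = 2200/2200.13 = 0.9999.
Step 5 — Type: Im(Z) = -24.22 ⇒ leading (phase φ = -0.6°).

PF = 0.9999 (leading, φ = -0.6°)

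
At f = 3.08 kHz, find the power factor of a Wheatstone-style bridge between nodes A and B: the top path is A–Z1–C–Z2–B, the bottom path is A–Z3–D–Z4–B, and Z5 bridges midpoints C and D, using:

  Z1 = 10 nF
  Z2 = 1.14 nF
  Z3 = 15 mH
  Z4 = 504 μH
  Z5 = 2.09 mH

Step 1 — Angular frequency: ω = 2π·f = 2π·3080 = 1.935e+04 rad/s.
Step 2 — Component impedances:
  Z1: Z = 1/(jωC) = -j/(ω·C) = 0 - j5167 Ω
  Z2: Z = 1/(jωC) = -j/(ω·C) = 0 - j4.533e+04 Ω
  Z3: Z = jωL = j·1.935e+04·0.015 = 0 + j290.3 Ω
  Z4: Z = jωL = j·1.935e+04·0.000504 = 0 + j9.754 Ω
  Z5: Z = jωL = j·1.935e+04·0.00209 = 0 + j40.45 Ω
Step 3 — Bridge requires nodal analysis (the Z5 bridge couples midpoints C and D, so the two paths cannot be reduced to a simple series/parallel combination). Setting node B to ground and injecting 1 A at node A, the 3-node admittance system at A, C, D solves to V_A = Z_AB = 0 + j317.5 Ω = 317.5∠90.0° Ω.
Step 4 — Power factor: PF = cos(φ) = Re(Z)/|Z| = 0/317.5 = 0.
Step 5 — Type: Im(Z) = 317.5 ⇒ lagging (phase φ = 90.0°).

PF = 0 (lagging, φ = 90.0°)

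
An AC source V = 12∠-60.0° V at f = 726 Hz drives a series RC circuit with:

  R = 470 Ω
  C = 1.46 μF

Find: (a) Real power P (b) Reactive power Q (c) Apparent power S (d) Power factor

Step 1 — Angular frequency: ω = 2π·f = 2π·726 = 4562 rad/s.
Step 2 — Component impedances:
  R: Z = R = 470 Ω
  C: Z = 1/(jωC) = -j/(ω·C) = 0 - j150.2 Ω
Step 3 — Series combination: Z_total = R + C = 470 - j150.2 Ω = 493.4∠-17.7° Ω.
Step 4 — Source phasor: V = 12∠-60.0° V = 6 - j10.39 V.
Step 5 — Current: I = V / Z = 0.01799 - j0.01636 A = 0.02432∠-42.3° A.
Step 6 — Complex power: S = V·I* = 0.278 - j0.08882 VA.
Step 7 — Real power: P = Re(S) = 0.278 W.
Step 8 — Reactive power: Q = Im(S) = -0.08882 VAR.
Step 9 — Apparent power: |S| = 0.2919 VA.
Step 10 — Power factor: PF = P/|S| = 0.9526 (leading).

(a) P = 0.278 W  (b) Q = -0.08882 VAR  (c) S = 0.2919 VA  (d) PF = 0.9526 (leading)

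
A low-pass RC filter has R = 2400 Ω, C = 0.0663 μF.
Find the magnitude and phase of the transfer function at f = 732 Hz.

Step 1 — Angular frequency: ω = 2π·732 = 4599 rad/s.
Step 2 — Transfer function: H(jω) = 1/(1 + jωRC).
Step 3 — Denominator: 1 + jωRC = 1 + j·4599·2400·6.63e-08 = 1 + j0.7318.
Step 4 — H = 0.6512 - j0.4766.
Step 5 — Magnitude: |H| = 0.807 (-1.9 dB); phase: φ = -36.2°.

|H| = 0.807 (-1.9 dB), φ = -36.2°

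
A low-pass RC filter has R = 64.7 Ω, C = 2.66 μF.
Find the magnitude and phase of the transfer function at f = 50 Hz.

Step 1 — Angular frequency: ω = 2π·50 = 314.2 rad/s.
Step 2 — Transfer function: H(jω) = 1/(1 + jωRC).
Step 3 — Denominator: 1 + jωRC = 1 + j·314.2·64.7·2.66e-06 = 1 + j0.05407.
Step 4 — H = 0.9971 - j0.05391.
Step 5 — Magnitude: |H| = 0.9985 (-0.0 dB); phase: φ = -3.1°.

|H| = 0.9985 (-0.0 dB), φ = -3.1°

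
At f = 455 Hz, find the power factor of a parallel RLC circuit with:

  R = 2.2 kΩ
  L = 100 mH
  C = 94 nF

Step 1 — Angular frequency: ω = 2π·f = 2π·455 = 2859 rad/s.
Step 2 — Component impedances:
  R: Z = R = 2200 Ω
  L: Z = jωL = j·2859·0.1 = 0 + j285.9 Ω
  C: Z = 1/(jωC) = -j/(ω·C) = 0 - j3721 Ω
Step 3 — Parallel combination: 1/Z_total = 1/R + 1/L + 1/C; Z_total = 42.74 + j303.7 Ω = 306.7∠82.0° Ω.
Step 4 — Power factor: PF = cos(φ) = Re(Z)/|Z| = 42.74/306.7 = 0.1394.
Step 5 — Type: Im(Z) = 303.7 ⇒ lagging (phase φ = 82.0°).

PF = 0.1394 (lagging, φ = 82.0°)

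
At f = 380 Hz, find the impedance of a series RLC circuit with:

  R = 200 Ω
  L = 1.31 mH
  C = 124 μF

Step 1 — Angular frequency: ω = 2π·f = 2π·380 = 2388 rad/s.
Step 2 — Component impedances:
  R: Z = R = 200 Ω
  L: Z = jωL = j·2388·0.00131 = 0 + j3.128 Ω
  C: Z = 1/(jωC) = -j/(ω·C) = 0 - j3.378 Ω
Step 3 — Series combination: Z_total = R + L + C = 200 - j0.2499 Ω = 200∠-0.1° Ω.

Z = 200 - j0.2499 Ω = 200∠-0.1° Ω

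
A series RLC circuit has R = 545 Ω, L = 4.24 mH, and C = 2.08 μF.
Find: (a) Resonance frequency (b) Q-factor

Step 1 — Resonance condition Im(Z)=0 gives ω₀ = 1/√(LC).
Step 2 — ω₀ = 1/√(0.00424·2.08e-06) = 1.065e+04 rad/s.
Step 3 — f₀ = ω₀/(2π) = 1695 Hz.
Step 4 — Series Q: Q = ω₀L/R = 1.065e+04·0.00424/545 = 0.08284.

(a) f₀ = 1695 Hz  (b) Q = 0.08284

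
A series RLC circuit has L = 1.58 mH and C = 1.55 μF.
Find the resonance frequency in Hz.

Step 1 — Resonance condition Im(Z)=0 gives ω₀ = 1/√(LC).
Step 2 — ω₀ = 1/√(0.00158·1.55e-06) = 2.021e+04 rad/s.
Step 3 — f₀ = ω₀/(2π) = 3216 Hz.

f₀ = 3216 Hz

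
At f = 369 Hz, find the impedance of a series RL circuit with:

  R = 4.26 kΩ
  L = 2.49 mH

Step 1 — Angular frequency: ω = 2π·f = 2π·369 = 2318 rad/s.
Step 2 — Component impedances:
  R: Z = R = 4260 Ω
  L: Z = jωL = j·2318·0.00249 = 0 + j5.773 Ω
Step 3 — Series combination: Z_total = R + L = 4260 + j5.773 Ω = 4260∠0.1° Ω.

Z = 4260 + j5.773 Ω = 4260∠0.1° Ω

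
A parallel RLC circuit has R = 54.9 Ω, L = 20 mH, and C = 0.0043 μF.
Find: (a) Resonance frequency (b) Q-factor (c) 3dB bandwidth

Step 1 — Resonance: ω₀ = 1/√(LC) = 1/√(0.02·4.3e-09) = 1.078e+05 rad/s.
Step 2 — f₀ = ω₀/(2π) = 1.716e+04 Hz.
Step 3 — Parallel Q: Q = R/(ω₀L) = 54.9/(1.078e+05·0.02) = 0.02546.
Step 4 — Bandwidth: Δω = ω₀/Q = 4.236e+06 rad/s; BW = Δω/(2π) = 6.742e+05 Hz.

(a) f₀ = 1.716e+04 Hz  (b) Q = 0.02546  (c) BW = 6.742e+05 Hz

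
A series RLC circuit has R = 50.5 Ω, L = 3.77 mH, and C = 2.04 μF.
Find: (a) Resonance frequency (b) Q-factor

Step 1 — Resonance condition Im(Z)=0 gives ω₀ = 1/√(LC).
Step 2 — ω₀ = 1/√(0.00377·2.04e-06) = 1.14e+04 rad/s.
Step 3 — f₀ = ω₀/(2π) = 1815 Hz.
Step 4 — Series Q: Q = ω₀L/R = 1.14e+04·0.00377/50.5 = 0.8513.

(a) f₀ = 1815 Hz  (b) Q = 0.8513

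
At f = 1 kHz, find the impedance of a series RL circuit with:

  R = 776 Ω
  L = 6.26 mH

Step 1 — Angular frequency: ω = 2π·f = 2π·1000 = 6283 rad/s.
Step 2 — Component impedances:
  R: Z = R = 776 Ω
  L: Z = jωL = j·6283·0.00626 = 0 + j39.33 Ω
Step 3 — Series combination: Z_total = R + L = 776 + j39.33 Ω = 777∠2.9° Ω.

Z = 776 + j39.33 Ω = 777∠2.9° Ω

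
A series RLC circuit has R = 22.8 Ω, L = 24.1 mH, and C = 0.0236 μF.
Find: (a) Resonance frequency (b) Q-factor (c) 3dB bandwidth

Step 1 — Resonance condition Im(Z)=0 gives ω₀ = 1/√(LC).
Step 2 — ω₀ = 1/√(0.0241·2.36e-08) = 4.193e+04 rad/s.
Step 3 — f₀ = ω₀/(2π) = 6674 Hz.
Step 4 — Series Q: Q = ω₀L/R = 4.193e+04·0.0241/22.8 = 44.32.
Step 5 — 3dB bandwidth: Δω = ω₀/Q = 946.1 rad/s; BW = Δω/(2π) = 150.6 Hz.

(a) f₀ = 6674 Hz  (b) Q = 44.32  (c) BW = 150.6 Hz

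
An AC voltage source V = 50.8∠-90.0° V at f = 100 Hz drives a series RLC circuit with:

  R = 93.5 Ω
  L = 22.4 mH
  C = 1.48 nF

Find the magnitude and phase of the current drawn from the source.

Step 1 — Angular frequency: ω = 2π·f = 2π·100 = 628.3 rad/s.
Step 2 — Component impedances:
  R: Z = R = 93.5 Ω
  L: Z = jωL = j·628.3·0.0224 = 0 + j14.07 Ω
  C: Z = 1/(jωC) = -j/(ω·C) = 0 - j1.075e+06 Ω
Step 3 — Series combination: Z_total = R + L + C = 93.5 - j1.075e+06 Ω = 1.075e+06∠-90.0° Ω.
Step 4 — Source phasor: V = 50.8∠-90.0° V = 0 - j50.8 V.
Step 5 — Ohm's law: I = V / Z_total = (0 - j50.8) / (93.5 - j1.075e+06) = 4.724e-05 - j4.107e-09 A.
Step 6 — Convert to polar: |I| = 4.724e-05 A, ∠I = -0.0°.

I = 4.724e-05∠-0.0° A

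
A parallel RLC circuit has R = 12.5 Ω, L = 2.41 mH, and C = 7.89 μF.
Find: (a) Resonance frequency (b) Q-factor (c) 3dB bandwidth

Step 1 — Resonance: ω₀ = 1/√(LC) = 1/√(0.00241·7.89e-06) = 7252 rad/s.
Step 2 — f₀ = ω₀/(2π) = 1154 Hz.
Step 3 — Parallel Q: Q = R/(ω₀L) = 12.5/(7252·0.00241) = 0.7152.
Step 4 — Bandwidth: Δω = ω₀/Q = 1.014e+04 rad/s; BW = Δω/(2π) = 1614 Hz.

(a) f₀ = 1154 Hz  (b) Q = 0.7152  (c) BW = 1614 Hz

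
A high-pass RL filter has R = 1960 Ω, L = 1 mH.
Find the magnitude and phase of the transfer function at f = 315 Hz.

Step 1 — Angular frequency: ω = 2π·315 = 1979 rad/s.
Step 2 — Transfer function: H(jω) = jωL/(R + jωL).
Step 3 — Numerator jωL = j·1.979; denominator R + jωL = 1960 + j1.979.
Step 4 — H = 1.02e-06 + j0.00101.
Step 5 — Magnitude: |H| = 0.00101 (-59.9 dB); phase: φ = 89.9°.

|H| = 0.00101 (-59.9 dB), φ = 89.9°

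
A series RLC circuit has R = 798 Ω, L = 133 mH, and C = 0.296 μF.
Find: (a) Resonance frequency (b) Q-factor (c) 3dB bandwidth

Step 1 — Resonance condition Im(Z)=0 gives ω₀ = 1/√(LC).
Step 2 — ω₀ = 1/√(0.133·2.96e-07) = 5040 rad/s.
Step 3 — f₀ = ω₀/(2π) = 802.1 Hz.
Step 4 — Series Q: Q = ω₀L/R = 5040·0.133/798 = 0.84.
Step 5 — 3dB bandwidth: Δω = ω₀/Q = 6000 rad/s; BW = Δω/(2π) = 954.9 Hz.

(a) f₀ = 802.1 Hz  (b) Q = 0.84  (c) BW = 954.9 Hz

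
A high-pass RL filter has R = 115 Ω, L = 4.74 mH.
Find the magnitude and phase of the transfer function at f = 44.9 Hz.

Step 1 — Angular frequency: ω = 2π·44.9 = 282.1 rad/s.
Step 2 — Transfer function: H(jω) = jωL/(R + jωL).
Step 3 — Numerator jωL = j·1.337; denominator R + jωL = 115 + j1.337.
Step 4 — H = 0.0001352 + j0.01163.
Step 5 — Magnitude: |H| = 0.01163 (-38.7 dB); phase: φ = 89.3°.

|H| = 0.01163 (-38.7 dB), φ = 89.3°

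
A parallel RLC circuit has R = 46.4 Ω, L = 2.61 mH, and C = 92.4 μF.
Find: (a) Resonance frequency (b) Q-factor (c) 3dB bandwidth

Step 1 — Resonance: ω₀ = 1/√(LC) = 1/√(0.00261·9.24e-05) = 2036 rad/s.
Step 2 — f₀ = ω₀/(2π) = 324.1 Hz.
Step 3 — Parallel Q: Q = R/(ω₀L) = 46.4/(2036·0.00261) = 8.73.
Step 4 — Bandwidth: Δω = ω₀/Q = 233.2 rad/s; BW = Δω/(2π) = 37.12 Hz.

(a) f₀ = 324.1 Hz  (b) Q = 8.73  (c) BW = 37.12 Hz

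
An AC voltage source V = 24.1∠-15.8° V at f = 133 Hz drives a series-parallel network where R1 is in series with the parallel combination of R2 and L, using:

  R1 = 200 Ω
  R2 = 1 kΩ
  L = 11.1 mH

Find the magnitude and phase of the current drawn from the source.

Step 1 — Angular frequency: ω = 2π·f = 2π·133 = 835.7 rad/s.
Step 2 — Component impedances:
  R1: Z = R = 200 Ω
  R2: Z = R = 1000 Ω
  L: Z = jωL = j·835.7·0.0111 = 0 + j9.276 Ω
Step 3 — Parallel branch: R2 || L = 1/(1/R2 + 1/L) = 0.08603 + j9.275 Ω.
Step 4 — Series with R1: Z_total = R1 + (R2 || L) = 200.1 + j9.275 Ω = 200.3∠2.7° Ω.
Step 5 — Source phasor: V = 24.1∠-15.8° V = 23.19 - j6.562 V.
Step 6 — Ohm's law: I = V / Z_total = (23.19 - j6.562) / (200.1 + j9.275) = 0.1141 - j0.03809 A.
Step 7 — Convert to polar: |I| = 0.1203 A, ∠I = -18.5°.

I = 0.1203∠-18.5° A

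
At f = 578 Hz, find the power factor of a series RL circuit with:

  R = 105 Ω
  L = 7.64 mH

Step 1 — Angular frequency: ω = 2π·f = 2π·578 = 3632 rad/s.
Step 2 — Component impedances:
  R: Z = R = 105 Ω
  L: Z = jωL = j·3632·0.00764 = 0 + j27.75 Ω
Step 3 — Series combination: Z_total = R + L = 105 + j27.75 Ω = 108.6∠14.8° Ω.
Step 4 — Power factor: PF = cos(φ) = Re(Z)/|Z| = 105/108.604 = 0.9668.
Step 5 — Type: Im(Z) = 27.75 ⇒ lagging (phase φ = 14.8°).

PF = 0.9668 (lagging, φ = 14.8°)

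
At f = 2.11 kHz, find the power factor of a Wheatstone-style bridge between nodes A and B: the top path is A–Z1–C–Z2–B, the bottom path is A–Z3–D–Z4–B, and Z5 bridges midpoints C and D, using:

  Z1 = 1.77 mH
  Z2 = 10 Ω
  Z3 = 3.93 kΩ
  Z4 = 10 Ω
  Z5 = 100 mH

Step 1 — Angular frequency: ω = 2π·f = 2π·2110 = 1.326e+04 rad/s.
Step 2 — Component impedances:
  Z1: Z = jωL = j·1.326e+04·0.00177 = 0 + j23.47 Ω
  Z2: Z = R = 10 Ω
  Z3: Z = R = 3930 Ω
  Z4: Z = R = 10 Ω
  Z5: Z = jωL = j·1.326e+04·0.1 = 0 + j1326 Ω
Step 3 — Bridge requires nodal analysis (the Z5 bridge couples midpoints C and D, so the two paths cannot be reduced to a simple series/parallel combination). Setting node B to ground and injecting 1 A at node A, the 3-node admittance system at A, C, D solves to V_A = Z_AB = 10.11 + j23.42 Ω = 25.51∠66.6° Ω.
Step 4 — Power factor: PF = cos(φ) = Re(Z)/|Z| = 10.114/25.511 = 0.3965.
Step 5 — Type: Im(Z) = 23.42 ⇒ lagging (phase φ = 66.6°).

PF = 0.3965 (lagging, φ = 66.6°)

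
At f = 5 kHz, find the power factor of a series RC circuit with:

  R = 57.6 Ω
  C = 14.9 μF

Step 1 — Angular frequency: ω = 2π·f = 2π·5000 = 3.142e+04 rad/s.
Step 2 — Component impedances:
  R: Z = R = 57.6 Ω
  C: Z = 1/(jωC) = -j/(ω·C) = 0 - j2.136 Ω
Step 3 — Series combination: Z_total = R + C = 57.6 - j2.136 Ω = 57.64∠-2.1° Ω.
Step 4 — Power factor: PF = cos(φ) = Re(Z)/|Z| = 57.6/57.64 = 0.9993.
Step 5 — Type: Im(Z) = -2.136 ⇒ leading (phase φ = -2.1°).

PF = 0.9993 (leading, φ = -2.1°)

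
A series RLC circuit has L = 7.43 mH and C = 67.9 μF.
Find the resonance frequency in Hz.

Step 1 — Resonance condition Im(Z)=0 gives ω₀ = 1/√(LC).
Step 2 — ω₀ = 1/√(0.00743·6.79e-05) = 1408 rad/s.
Step 3 — f₀ = ω₀/(2π) = 224.1 Hz.

f₀ = 224.1 Hz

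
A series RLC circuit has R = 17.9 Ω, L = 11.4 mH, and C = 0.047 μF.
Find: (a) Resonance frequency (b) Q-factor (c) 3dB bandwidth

Step 1 — Resonance condition Im(Z)=0 gives ω₀ = 1/√(LC).
Step 2 — ω₀ = 1/√(0.0114·4.7e-08) = 4.32e+04 rad/s.
Step 3 — f₀ = ω₀/(2π) = 6876 Hz.
Step 4 — Series Q: Q = ω₀L/R = 4.32e+04·0.0114/17.9 = 27.51.
Step 5 — 3dB bandwidth: Δω = ω₀/Q = 1570 rad/s; BW = Δω/(2π) = 249.9 Hz.

(a) f₀ = 6876 Hz  (b) Q = 27.51  (c) BW = 249.9 Hz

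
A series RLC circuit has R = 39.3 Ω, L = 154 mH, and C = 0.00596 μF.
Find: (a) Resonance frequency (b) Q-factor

Step 1 — Resonance condition Im(Z)=0 gives ω₀ = 1/√(LC).
Step 2 — ω₀ = 1/√(0.154·5.96e-09) = 3.301e+04 rad/s.
Step 3 — f₀ = ω₀/(2π) = 5253 Hz.
Step 4 — Series Q: Q = ω₀L/R = 3.301e+04·0.154/39.3 = 129.3.

(a) f₀ = 5253 Hz  (b) Q = 129.3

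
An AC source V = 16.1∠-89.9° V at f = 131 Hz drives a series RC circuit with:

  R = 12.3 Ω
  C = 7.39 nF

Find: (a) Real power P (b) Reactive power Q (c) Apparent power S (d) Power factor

Step 1 — Angular frequency: ω = 2π·f = 2π·131 = 823.1 rad/s.
Step 2 — Component impedances:
  R: Z = R = 12.3 Ω
  C: Z = 1/(jωC) = -j/(ω·C) = 0 - j1.644e+05 Ω
Step 3 — Series combination: Z_total = R + C = 12.3 - j1.644e+05 Ω = 1.644e+05∠-90.0° Ω.
Step 4 — Source phasor: V = 16.1∠-89.9° V = 0.0281 - j16.1 V.
Step 5 — Current: I = V / Z = 9.793e-05 + j1.636e-07 A = 9.793e-05∠0.1° A.
Step 6 — Complex power: S = V·I* = 1.18e-07 - j0.001577 VA.
Step 7 — Real power: P = Re(S) = 1.18e-07 W.
Step 8 — Reactive power: Q = Im(S) = -0.001577 VAR.
Step 9 — Apparent power: |S| = 0.001577 VA.
Step 10 — Power factor: PF = P/|S| = 7.482e-05 (leading).

(a) P = 1.18e-07 W  (b) Q = -0.001577 VAR  (c) S = 0.001577 VA  (d) PF = 7.482e-05 (leading)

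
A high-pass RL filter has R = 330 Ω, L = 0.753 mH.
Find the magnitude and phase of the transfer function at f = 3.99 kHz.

Step 1 — Angular frequency: ω = 2π·3990 = 2.507e+04 rad/s.
Step 2 — Transfer function: H(jω) = jωL/(R + jωL).
Step 3 — Numerator jωL = j·18.88; denominator R + jωL = 330 + j18.88.
Step 4 — H = 0.003262 + j0.05702.
Step 5 — Magnitude: |H| = 0.05711 (-24.9 dB); phase: φ = 86.7°.

|H| = 0.05711 (-24.9 dB), φ = 86.7°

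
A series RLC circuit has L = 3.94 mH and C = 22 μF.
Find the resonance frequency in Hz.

Step 1 — Resonance condition Im(Z)=0 gives ω₀ = 1/√(LC).
Step 2 — ω₀ = 1/√(0.00394·2.2e-05) = 3397 rad/s.
Step 3 — f₀ = ω₀/(2π) = 540.6 Hz.

f₀ = 540.6 Hz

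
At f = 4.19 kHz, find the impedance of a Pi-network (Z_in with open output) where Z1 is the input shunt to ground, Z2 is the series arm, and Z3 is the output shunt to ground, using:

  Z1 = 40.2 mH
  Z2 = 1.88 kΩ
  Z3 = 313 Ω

Step 1 — Angular frequency: ω = 2π·f = 2π·4190 = 2.633e+04 rad/s.
Step 2 — Component impedances:
  Z1: Z = jωL = j·2.633e+04·0.0402 = 0 + j1058 Ω
  Z2: Z = R = 1880 Ω
  Z3: Z = R = 313 Ω
Step 3 — With open output, the series arm Z2 and the output shunt Z3 appear in series to ground: Z2 + Z3 = 2193 Ω.
Step 4 — Parallel with input shunt Z1: Z_in = Z1 || (Z2 + Z3) = 414.3 + j858.4 Ω = 953.1∠64.2° Ω.

Z = 414.3 + j858.4 Ω = 953.1∠64.2° Ω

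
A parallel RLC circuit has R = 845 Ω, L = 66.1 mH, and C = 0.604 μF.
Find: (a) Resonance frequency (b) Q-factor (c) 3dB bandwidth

Step 1 — Resonance: ω₀ = 1/√(LC) = 1/√(0.0661·6.04e-07) = 5005 rad/s.
Step 2 — f₀ = ω₀/(2π) = 796.5 Hz.
Step 3 — Parallel Q: Q = R/(ω₀L) = 845/(5005·0.0661) = 2.554.
Step 4 — Bandwidth: Δω = ω₀/Q = 1959 rad/s; BW = Δω/(2π) = 311.8 Hz.

(a) f₀ = 796.5 Hz  (b) Q = 2.554  (c) BW = 311.8 Hz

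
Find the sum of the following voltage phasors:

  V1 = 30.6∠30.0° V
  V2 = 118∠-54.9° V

Step 1 — Convert each phasor to rectangular form:
  V1 = 30.6·(cos(30.0°) + j·sin(30.0°)) = 26.5 + j15.3 V
  V2 = 118·(cos(-54.9°) + j·sin(-54.9°)) = 67.85 - j96.54 V
Step 2 — Sum components: V_total = 94.35 - j81.24 V.
Step 3 — Convert to polar: |V_total| = 124.5 V, ∠V_total = -40.7°.

V_total = 124.5∠-40.7° V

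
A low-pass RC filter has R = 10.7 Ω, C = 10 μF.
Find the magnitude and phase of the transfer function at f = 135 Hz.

Step 1 — Angular frequency: ω = 2π·135 = 848.2 rad/s.
Step 2 — Transfer function: H(jω) = 1/(1 + jωRC).
Step 3 — Denominator: 1 + jωRC = 1 + j·848.2·10.7·1e-05 = 1 + j0.09076.
Step 4 — H = 0.9918 - j0.09002.
Step 5 — Magnitude: |H| = 0.9959 (-0.0 dB); phase: φ = -5.2°.

|H| = 0.9959 (-0.0 dB), φ = -5.2°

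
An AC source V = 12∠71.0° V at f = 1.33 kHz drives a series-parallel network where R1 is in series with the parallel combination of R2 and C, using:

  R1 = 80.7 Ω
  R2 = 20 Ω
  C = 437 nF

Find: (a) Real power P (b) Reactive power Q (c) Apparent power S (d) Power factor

Step 1 — Angular frequency: ω = 2π·f = 2π·1330 = 8357 rad/s.
Step 2 — Component impedances:
  R1: Z = R = 80.7 Ω
  R2: Z = R = 20 Ω
  C: Z = 1/(jωC) = -j/(ω·C) = 0 - j273.8 Ω
Step 3 — Parallel branch: R2 || C = 1/(1/R2 + 1/C) = 19.89 - j1.453 Ω.
Step 4 — Series with R1: Z_total = R1 + (R2 || C) = 100.6 - j1.453 Ω = 100.6∠-0.8° Ω.
Step 5 — Source phasor: V = 12∠71.0° V = 3.907 + j11.35 V.
Step 6 — Current: I = V / Z = 0.0372 + j0.1133 A = 0.1193∠71.8° A.
Step 7 — Complex power: S = V·I* = 1.431 - j0.02067 VA.
Step 8 — Real power: P = Re(S) = 1.431 W.
Step 9 — Reactive power: Q = Im(S) = -0.02067 VAR.
Step 10 — Apparent power: |S| = 1.431 VA.
Step 11 — Power factor: PF = P/|S| = 0.9999 (leading).

(a) P = 1.431 W  (b) Q = -0.02067 VAR  (c) S = 1.431 VA  (d) PF = 0.9999 (leading)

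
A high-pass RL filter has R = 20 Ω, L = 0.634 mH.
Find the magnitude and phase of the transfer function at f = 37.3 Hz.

Step 1 — Angular frequency: ω = 2π·37.3 = 234.4 rad/s.
Step 2 — Transfer function: H(jω) = jωL/(R + jωL).
Step 3 — Numerator jωL = j·0.1486; denominator R + jωL = 20 + j0.1486.
Step 4 — H = 5.519e-05 + j0.007429.
Step 5 — Magnitude: |H| = 0.007429 (-42.6 dB); phase: φ = 89.6°.

|H| = 0.007429 (-42.6 dB), φ = 89.6°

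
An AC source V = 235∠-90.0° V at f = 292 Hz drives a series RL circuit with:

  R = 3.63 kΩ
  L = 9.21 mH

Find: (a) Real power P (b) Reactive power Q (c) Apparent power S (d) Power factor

Step 1 — Angular frequency: ω = 2π·f = 2π·292 = 1835 rad/s.
Step 2 — Component impedances:
  R: Z = R = 3630 Ω
  L: Z = jωL = j·1835·0.00921 = 0 + j16.9 Ω
Step 3 — Series combination: Z_total = R + L = 3630 + j16.9 Ω = 3630∠0.3° Ω.
Step 4 — Source phasor: V = 235∠-90.0° V = 0 - j235 V.
Step 5 — Current: I = V / Z = -0.0003013 - j0.06474 A = 0.06474∠-90.3° A.
Step 6 — Complex power: S = V·I* = 15.21 + j0.07082 VA.
Step 7 — Real power: P = Re(S) = 15.21 W.
Step 8 — Reactive power: Q = Im(S) = 0.07082 VAR.
Step 9 — Apparent power: |S| = 15.21 VA.
Step 10 — Power factor: PF = P/|S| = 1 (lagging).

(a) P = 15.21 W  (b) Q = 0.07082 VAR  (c) S = 15.21 VA  (d) PF = 1 (lagging)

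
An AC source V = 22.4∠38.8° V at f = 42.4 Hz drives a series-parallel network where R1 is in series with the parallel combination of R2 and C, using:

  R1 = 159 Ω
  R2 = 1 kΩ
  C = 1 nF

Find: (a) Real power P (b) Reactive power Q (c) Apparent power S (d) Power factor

Step 1 — Angular frequency: ω = 2π·f = 2π·42.4 = 266.4 rad/s.
Step 2 — Component impedances:
  R1: Z = R = 159 Ω
  R2: Z = R = 1000 Ω
  C: Z = 1/(jωC) = -j/(ω·C) = 0 - j3.754e+06 Ω
Step 3 — Parallel branch: R2 || C = 1/(1/R2 + 1/C) = 1000 - j0.2664 Ω.
Step 4 — Series with R1: Z_total = R1 + (R2 || C) = 1159 - j0.2664 Ω = 1159∠-0.0° Ω.
Step 5 — Source phasor: V = 22.4∠38.8° V = 17.46 + j14.04 V.
Step 6 — Current: I = V / Z = 0.01506 + j0.01211 A = 0.01933∠38.8° A.
Step 7 — Complex power: S = V·I* = 0.4329 - j9.951e-05 VA.
Step 8 — Real power: P = Re(S) = 0.4329 W.
Step 9 — Reactive power: Q = Im(S) = -9.951e-05 VAR.
Step 10 — Apparent power: |S| = 0.4329 VA.
Step 11 — Power factor: PF = P/|S| = 1 (leading).

(a) P = 0.4329 W  (b) Q = -9.951e-05 VAR  (c) S = 0.4329 VA  (d) PF = 1 (leading)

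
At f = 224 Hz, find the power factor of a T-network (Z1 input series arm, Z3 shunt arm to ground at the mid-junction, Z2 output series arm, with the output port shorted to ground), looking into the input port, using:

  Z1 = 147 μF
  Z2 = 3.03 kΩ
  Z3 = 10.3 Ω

Step 1 — Angular frequency: ω = 2π·f = 2π·224 = 1407 rad/s.
Step 2 — Component impedances:
  Z1: Z = 1/(jωC) = -j/(ω·C) = 0 - j4.833 Ω
  Z2: Z = R = 3030 Ω
  Z3: Z = R = 10.3 Ω
Step 3 — With the output port shorted to ground, the output series arm Z2 runs from the junction to ground; the shunt arm Z3 also runs from the junction to ground. They appear in parallel: Z3 || Z2 = 10.27 Ω.
Step 4 — Series with input arm Z1: Z_in = Z1 + (Z3 || Z2) = 10.27 - j4.833 Ω = 11.35∠-25.2° Ω.
Step 5 — Power factor: PF = cos(φ) = Re(Z)/|Z| = 10.265/11.346 = 0.9047.
Step 6 — Type: Im(Z) = -4.833 ⇒ leading (phase φ = -25.2°).

PF = 0.9047 (leading, φ = -25.2°)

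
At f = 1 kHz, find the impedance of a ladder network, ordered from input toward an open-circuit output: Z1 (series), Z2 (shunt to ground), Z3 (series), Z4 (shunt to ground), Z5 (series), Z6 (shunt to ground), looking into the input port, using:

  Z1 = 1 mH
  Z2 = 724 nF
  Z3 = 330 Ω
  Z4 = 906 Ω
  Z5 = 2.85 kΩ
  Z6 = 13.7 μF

Step 1 — Angular frequency: ω = 2π·f = 2π·1000 = 6283 rad/s.
Step 2 — Component impedances:
  Z1: Z = jωL = j·6283·0.001 = 0 + j6.283 Ω
  Z2: Z = 1/(jωC) = -j/(ω·C) = 0 - j219.8 Ω
  Z3: Z = R = 330 Ω
  Z4: Z = R = 906 Ω
  Z5: Z = R = 2850 Ω
  Z6: Z = 1/(jωC) = -j/(ω·C) = 0 - j11.62 Ω
Step 3 — Ladder network (open output): work backward from the far end, alternating series and parallel combinations. Z_in = 45.36 - j203.7 Ω = 208.7∠-77.4° Ω.

Z = 45.36 - j203.7 Ω = 208.7∠-77.4° Ω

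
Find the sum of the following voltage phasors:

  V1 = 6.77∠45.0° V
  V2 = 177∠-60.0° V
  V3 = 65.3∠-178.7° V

Step 1 — Convert each phasor to rectangular form:
  V1 = 6.77·(cos(45.0°) + j·sin(45.0°)) = 4.787 + j4.787 V
  V2 = 177·(cos(-60.0°) + j·sin(-60.0°)) = 88.5 - j153.3 V
  V3 = 65.3·(cos(-178.7°) + j·sin(-178.7°)) = -65.28 - j1.481 V
Step 2 — Sum components: V_total = 28 - j150 V.
Step 3 — Convert to polar: |V_total| = 152.6 V, ∠V_total = -79.4°.

V_total = 152.6∠-79.4° V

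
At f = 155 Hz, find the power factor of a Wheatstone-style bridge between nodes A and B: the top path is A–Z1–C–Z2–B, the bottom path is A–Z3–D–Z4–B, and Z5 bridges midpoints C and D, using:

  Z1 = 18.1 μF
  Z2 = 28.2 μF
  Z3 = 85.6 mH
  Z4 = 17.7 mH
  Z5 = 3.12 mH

Step 1 — Angular frequency: ω = 2π·f = 2π·155 = 973.9 rad/s.
Step 2 — Component impedances:
  Z1: Z = 1/(jωC) = -j/(ω·C) = 0 - j56.73 Ω
  Z2: Z = 1/(jωC) = -j/(ω·C) = 0 - j36.41 Ω
  Z3: Z = jωL = j·973.9·0.0856 = 0 + j83.37 Ω
  Z4: Z = jωL = j·973.9·0.0177 = 0 + j17.24 Ω
  Z5: Z = jωL = j·973.9·0.00312 = 0 + j3.039 Ω
Step 3 — Bridge requires nodal analysis (the Z5 bridge couples midpoints C and D, so the two paths cannot be reduced to a simple series/parallel combination). Setting node B to ground and injecting 1 A at node A, the 3-node admittance system at A, C, D solves to V_A = Z_AB = 0 - j93.21 Ω = 93.21∠-90.0° Ω.
Step 4 — Power factor: PF = cos(φ) = Re(Z)/|Z| = -0/93.21 = -0.
Step 5 — Type: Im(Z) = -93.21 ⇒ leading (phase φ = -90.0°).

PF = -0 (leading, φ = -90.0°)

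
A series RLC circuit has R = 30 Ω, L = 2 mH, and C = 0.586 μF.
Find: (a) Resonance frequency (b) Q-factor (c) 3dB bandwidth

Step 1 — Resonance: ω₀ = 1/√(LC) = 1/√(0.002·5.86e-07) = 2.921e+04 rad/s.
Step 2 — f₀ = ω₀/(2π) = 4649 Hz.
Step 3 — Series Q: Q = ω₀L/R = 2.921e+04·0.002/30 = 1.947.
Step 4 — Bandwidth: Δω = ω₀/Q = 1.5e+04 rad/s; BW = Δω/(2π) = 2387 Hz.

(a) f₀ = 4649 Hz  (b) Q = 1.947  (c) BW = 2387 Hz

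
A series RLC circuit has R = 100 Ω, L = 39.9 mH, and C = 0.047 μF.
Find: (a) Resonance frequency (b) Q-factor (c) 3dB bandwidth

Step 1 — Resonance condition Im(Z)=0 gives ω₀ = 1/√(LC).
Step 2 — ω₀ = 1/√(0.0399·4.7e-08) = 2.309e+04 rad/s.
Step 3 — f₀ = ω₀/(2π) = 3675 Hz.
Step 4 — Series Q: Q = ω₀L/R = 2.309e+04·0.0399/100 = 9.214.
Step 5 — 3dB bandwidth: Δω = ω₀/Q = 2506 rad/s; BW = Δω/(2π) = 398.9 Hz.

(a) f₀ = 3675 Hz  (b) Q = 9.214  (c) BW = 398.9 Hz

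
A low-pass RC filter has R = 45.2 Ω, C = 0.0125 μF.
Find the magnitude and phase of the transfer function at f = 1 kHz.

Step 1 — Angular frequency: ω = 2π·1000 = 6283 rad/s.
Step 2 — Transfer function: H(jω) = 1/(1 + jωRC).
Step 3 — Denominator: 1 + jωRC = 1 + j·6283·45.2·1.25e-08 = 1 + j0.00355.
Step 4 — H = 1 - j0.00355.
Step 5 — Magnitude: |H| = 1 (-0.0 dB); phase: φ = -0.2°.

|H| = 1 (-0.0 dB), φ = -0.2°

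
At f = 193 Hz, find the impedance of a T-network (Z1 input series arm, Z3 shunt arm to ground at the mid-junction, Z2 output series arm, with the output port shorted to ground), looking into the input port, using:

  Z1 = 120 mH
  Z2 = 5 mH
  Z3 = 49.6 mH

Step 1 — Angular frequency: ω = 2π·f = 2π·193 = 1213 rad/s.
Step 2 — Component impedances:
  Z1: Z = jωL = j·1213·0.12 = 0 + j145.5 Ω
  Z2: Z = jωL = j·1213·0.005 = 0 + j6.063 Ω
  Z3: Z = jωL = j·1213·0.0496 = 0 + j60.15 Ω
Step 3 — With the output port shorted to ground, the output series arm Z2 runs from the junction to ground; the shunt arm Z3 also runs from the junction to ground. They appear in parallel: Z3 || Z2 = 0 + j5.508 Ω.
Step 4 — Series with input arm Z1: Z_in = Z1 + (Z3 || Z2) = 0 + j151 Ω = 151∠90.0° Ω.

Z = 0 + j151 Ω = 151∠90.0° Ω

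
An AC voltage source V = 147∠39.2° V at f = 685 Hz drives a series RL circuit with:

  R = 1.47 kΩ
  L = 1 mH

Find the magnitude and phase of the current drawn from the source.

Step 1 — Angular frequency: ω = 2π·f = 2π·685 = 4304 rad/s.
Step 2 — Component impedances:
  R: Z = R = 1470 Ω
  L: Z = jωL = j·4304·0.001 = 0 + j4.304 Ω
Step 3 — Series combination: Z_total = R + L = 1470 + j4.304 Ω = 1470∠0.2° Ω.
Step 4 — Source phasor: V = 147∠39.2° V = 113.9 + j92.91 V.
Step 5 — Ohm's law: I = V / Z_total = (113.9 + j92.91) / (1470 + j4.304) = 0.07768 + j0.06298 A.
Step 6 — Convert to polar: |I| = 0.1 A, ∠I = 39.0°.

I = 0.1∠39.0° A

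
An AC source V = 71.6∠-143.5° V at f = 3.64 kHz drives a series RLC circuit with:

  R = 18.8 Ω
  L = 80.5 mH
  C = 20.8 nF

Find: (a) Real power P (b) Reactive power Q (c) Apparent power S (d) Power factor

Step 1 — Angular frequency: ω = 2π·f = 2π·3640 = 2.287e+04 rad/s.
Step 2 — Component impedances:
  R: Z = R = 18.8 Ω
  L: Z = jωL = j·2.287e+04·0.0805 = 0 + j1841 Ω
  C: Z = 1/(jωC) = -j/(ω·C) = 0 - j2102 Ω
Step 3 — Series combination: Z_total = R + L + C = 18.8 - j261 Ω = 261.7∠-85.9° Ω.
Step 4 — Source phasor: V = 71.6∠-143.5° V = -57.56 - j42.59 V.
Step 5 — Current: I = V / Z = 0.1465 - j0.2311 A = 0.2736∠-57.6° A.
Step 6 — Complex power: S = V·I* = 1.407 - j19.54 VA.
Step 7 — Real power: P = Re(S) = 1.407 W.
Step 8 — Reactive power: Q = Im(S) = -19.54 VAR.
Step 9 — Apparent power: |S| = 19.59 VA.
Step 10 — Power factor: PF = P/|S| = 0.07184 (leading).

(a) P = 1.407 W  (b) Q = -19.54 VAR  (c) S = 19.59 VA  (d) PF = 0.07184 (leading)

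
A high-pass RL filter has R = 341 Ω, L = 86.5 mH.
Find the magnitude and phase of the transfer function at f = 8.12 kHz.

Step 1 — Angular frequency: ω = 2π·8120 = 5.102e+04 rad/s.
Step 2 — Transfer function: H(jω) = jωL/(R + jωL).
Step 3 — Numerator jωL = j·4413; denominator R + jωL = 341 + j4413.
Step 4 — H = 0.9941 + j0.07681.
Step 5 — Magnitude: |H| = 0.997 (-0.0 dB); phase: φ = 4.4°.

|H| = 0.997 (-0.0 dB), φ = 4.4°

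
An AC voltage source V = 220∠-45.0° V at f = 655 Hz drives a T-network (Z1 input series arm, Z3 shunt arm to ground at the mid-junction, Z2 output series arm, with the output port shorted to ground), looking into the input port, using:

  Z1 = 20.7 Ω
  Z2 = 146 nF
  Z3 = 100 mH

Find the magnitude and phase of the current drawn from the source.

Step 1 — Angular frequency: ω = 2π·f = 2π·655 = 4115 rad/s.
Step 2 — Component impedances:
  Z1: Z = R = 20.7 Ω
  Z2: Z = 1/(jωC) = -j/(ω·C) = 0 - j1664 Ω
  Z3: Z = jωL = j·4115·0.1 = 0 + j411.5 Ω
Step 3 — With the output port shorted to ground, the output series arm Z2 runs from the junction to ground; the shunt arm Z3 also runs from the junction to ground. They appear in parallel: Z3 || Z2 = 0 + j546.8 Ω.
Step 4 — Series with input arm Z1: Z_in = Z1 + (Z3 || Z2) = 20.7 + j546.8 Ω = 547.1∠87.8° Ω.
Step 5 — Source phasor: V = 220∠-45.0° V = 155.6 - j155.6 V.
Step 6 — Ohm's law: I = V / Z_total = (155.6 - j155.6) / (20.7 + j546.8) = -0.2734 - j0.2949 A.
Step 7 — Convert to polar: |I| = 0.4021 A, ∠I = -132.8°.

I = 0.4021∠-132.8° A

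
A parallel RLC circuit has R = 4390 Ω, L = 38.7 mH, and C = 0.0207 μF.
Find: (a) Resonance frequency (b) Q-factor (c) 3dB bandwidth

Step 1 — Resonance: ω₀ = 1/√(LC) = 1/√(0.0387·2.07e-08) = 3.533e+04 rad/s.
Step 2 — f₀ = ω₀/(2π) = 5623 Hz.
Step 3 — Parallel Q: Q = R/(ω₀L) = 4390/(3.533e+04·0.0387) = 3.211.
Step 4 — Bandwidth: Δω = ω₀/Q = 1.1e+04 rad/s; BW = Δω/(2π) = 1751 Hz.

(a) f₀ = 5623 Hz  (b) Q = 3.211  (c) BW = 1751 Hz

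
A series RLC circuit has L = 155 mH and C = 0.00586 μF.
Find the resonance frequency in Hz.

Step 1 — Resonance condition Im(Z)=0 gives ω₀ = 1/√(LC).
Step 2 — ω₀ = 1/√(0.155·5.86e-09) = 3.318e+04 rad/s.
Step 3 — f₀ = ω₀/(2π) = 5281 Hz.

f₀ = 5281 Hz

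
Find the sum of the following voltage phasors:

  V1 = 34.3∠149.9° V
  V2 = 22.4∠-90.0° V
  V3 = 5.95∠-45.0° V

Step 1 — Convert each phasor to rectangular form:
  V1 = 34.3·(cos(149.9°) + j·sin(149.9°)) = -29.67 + j17.2 V
  V2 = 22.4·(cos(-90.0°) + j·sin(-90.0°)) = 0 - j22.4 V
  V3 = 5.95·(cos(-45.0°) + j·sin(-45.0°)) = 4.207 - j4.207 V
Step 2 — Sum components: V_total = -25.47 - j9.405 V.
Step 3 — Convert to polar: |V_total| = 27.15 V, ∠V_total = -159.7°.

V_total = 27.15∠-159.7° V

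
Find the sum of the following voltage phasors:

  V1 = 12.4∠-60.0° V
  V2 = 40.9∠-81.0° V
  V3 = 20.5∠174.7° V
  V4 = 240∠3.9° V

Step 1 — Convert each phasor to rectangular form:
  V1 = 12.4·(cos(-60.0°) + j·sin(-60.0°)) = 6.2 - j10.74 V
  V2 = 40.9·(cos(-81.0°) + j·sin(-81.0°)) = 6.398 - j40.4 V
  V3 = 20.5·(cos(174.7°) + j·sin(174.7°)) = -20.41 + j1.894 V
  V4 = 240·(cos(3.9°) + j·sin(3.9°)) = 239.4 + j16.32 V
Step 2 — Sum components: V_total = 231.6 - j32.92 V.
Step 3 — Convert to polar: |V_total| = 234 V, ∠V_total = -8.1°.

V_total = 234∠-8.1° V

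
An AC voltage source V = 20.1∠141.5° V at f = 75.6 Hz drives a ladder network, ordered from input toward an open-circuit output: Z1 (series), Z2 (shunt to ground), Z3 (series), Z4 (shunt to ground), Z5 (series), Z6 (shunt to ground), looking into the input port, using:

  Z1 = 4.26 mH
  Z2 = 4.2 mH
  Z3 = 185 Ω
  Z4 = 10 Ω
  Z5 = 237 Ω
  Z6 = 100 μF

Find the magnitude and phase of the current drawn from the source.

Step 1 — Angular frequency: ω = 2π·f = 2π·75.6 = 475 rad/s.
Step 2 — Component impedances:
  Z1: Z = jωL = j·475·0.00426 = 0 + j2.024 Ω
  Z2: Z = jωL = j·475·0.0042 = 0 + j1.995 Ω
  Z3: Z = R = 185 Ω
  Z4: Z = R = 10 Ω
  Z5: Z = R = 237 Ω
  Z6: Z = 1/(jωC) = -j/(ω·C) = 0 - j21.05 Ω
Step 3 — Ladder network (open output): work backward from the far end, alternating series and parallel combinations. Z_in = 0.02045 + j4.018 Ω = 4.018∠89.7° Ω.
Step 4 — Source phasor: V = 20.1∠141.5° V = -15.73 + j12.51 V.
Step 5 — Ohm's law: I = V / Z_total = (-15.73 + j12.51) / (0.02045 + j4.018) = 3.094 + j3.93 A.
Step 6 — Convert to polar: |I| = 5.002 A, ∠I = 51.8°.

I = 5.002∠51.8° A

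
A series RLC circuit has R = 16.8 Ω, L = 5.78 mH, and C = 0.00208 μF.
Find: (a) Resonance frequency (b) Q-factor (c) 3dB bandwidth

Step 1 — Resonance condition Im(Z)=0 gives ω₀ = 1/√(LC).
Step 2 — ω₀ = 1/√(0.00578·2.08e-09) = 2.884e+05 rad/s.
Step 3 — f₀ = ω₀/(2π) = 4.59e+04 Hz.
Step 4 — Series Q: Q = ω₀L/R = 2.884e+05·0.00578/16.8 = 99.23.
Step 5 — 3dB bandwidth: Δω = ω₀/Q = 2907 rad/s; BW = Δω/(2π) = 462.6 Hz.

(a) f₀ = 4.59e+04 Hz  (b) Q = 99.23  (c) BW = 462.6 Hz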